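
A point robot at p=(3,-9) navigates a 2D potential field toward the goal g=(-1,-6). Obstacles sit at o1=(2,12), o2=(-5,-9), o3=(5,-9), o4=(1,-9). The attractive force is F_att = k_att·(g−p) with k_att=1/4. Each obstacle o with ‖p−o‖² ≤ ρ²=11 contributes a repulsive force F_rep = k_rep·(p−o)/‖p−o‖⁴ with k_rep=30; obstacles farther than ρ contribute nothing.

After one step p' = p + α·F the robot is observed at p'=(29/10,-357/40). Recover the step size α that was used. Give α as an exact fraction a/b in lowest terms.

α = 1/10

F_att = 1/4·(g−p) = 1/4·(-4,3) = (-1.0000,0.7500)
o1: d²=442 > ρ²=11 → inactive
o2: d²=64 > ρ²=11 → inactive
o3: d²=4 ≤ ρ²=11; F_rep = 30·(-2,0)/4² = (-3.7500,0.0000)
o4: d²=4 ≤ ρ²=11; F_rep = 30·(2,0)/4² = (3.7500,0.0000)
F = F_att + ΣF_rep = (-1.0000,0.7500)
Δp = p'−p = (-0.1000,0.0750); α = Δx/Fx = (-1/10) / (-1) = 1/10
check: Δy/Fy = (3/40) / (3/4) = 1/10 ✓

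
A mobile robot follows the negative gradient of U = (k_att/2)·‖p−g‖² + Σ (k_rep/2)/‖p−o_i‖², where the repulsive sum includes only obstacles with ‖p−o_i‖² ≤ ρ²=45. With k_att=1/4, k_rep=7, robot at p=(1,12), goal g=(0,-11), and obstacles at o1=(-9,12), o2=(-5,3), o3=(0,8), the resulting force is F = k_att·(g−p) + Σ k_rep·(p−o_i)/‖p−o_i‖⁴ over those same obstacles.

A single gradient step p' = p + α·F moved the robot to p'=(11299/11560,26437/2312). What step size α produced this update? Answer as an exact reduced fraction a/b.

α = 1/10

F_att = 1/4·(g−p) = 1/4·(-1,-23) = (-0.2500,-5.7500)
o1: d²=100 > ρ²=45 → inactive
o2: d²=117 > ρ²=45 → inactive
o3: d²=17 ≤ ρ²=45; F_rep = 7·(1,4)/17² = (0.0242,0.0969)
F = F_att + ΣF_rep = (-0.2258,-5.6531)
Δp = p'−p = (-0.0226,-0.5653); α = Δx/Fx = (-261/11560) / (-261/1156) = 1/10
check: Δy/Fy = (-1307/2312) / (-6535/1156) = 1/10 ✓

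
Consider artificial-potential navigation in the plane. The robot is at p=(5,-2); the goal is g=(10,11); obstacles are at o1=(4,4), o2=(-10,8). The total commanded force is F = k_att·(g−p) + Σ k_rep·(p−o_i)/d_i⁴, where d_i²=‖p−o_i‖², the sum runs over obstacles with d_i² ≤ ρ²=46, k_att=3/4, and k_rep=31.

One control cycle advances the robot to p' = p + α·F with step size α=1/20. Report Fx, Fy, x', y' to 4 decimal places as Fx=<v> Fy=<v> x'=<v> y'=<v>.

F_att = 3/4·(g−p) = 3/4·(5,13) = (3.7500,9.7500)
o1: d²=37 ≤ ρ²=46; F_rep = 31·(1,-6)/37² = (0.0226,-0.1359)
o2: d²=325 > ρ²=46 → inactive
F = F_att + ΣF_rep = (3.7726,9.6141)
p' = p + 1/20·F = (5.1886,-1.5193)

Fx=3.7726 Fy=9.6141 x'=5.1886 y'=-1.5193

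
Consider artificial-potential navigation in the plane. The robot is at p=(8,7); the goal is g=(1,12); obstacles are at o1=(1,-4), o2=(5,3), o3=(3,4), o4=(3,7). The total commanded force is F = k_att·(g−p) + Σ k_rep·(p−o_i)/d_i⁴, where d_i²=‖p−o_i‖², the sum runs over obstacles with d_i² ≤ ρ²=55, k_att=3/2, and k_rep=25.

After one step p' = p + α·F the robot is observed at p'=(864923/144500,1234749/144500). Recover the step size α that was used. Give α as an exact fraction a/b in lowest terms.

α = 1/5

F_att = 3/2·(g−p) = 3/2·(-7,5) = (-10.5000,7.5000)
o1: d²=170 > ρ²=55 → inactive
o2: d²=25 ≤ ρ²=55; F_rep = 25·(3,4)/25² = (0.1200,0.1600)
o3: d²=34 ≤ ρ²=55; F_rep = 25·(5,3)/34² = (0.1081,0.0649)
o4: d²=25 ≤ ρ²=55; F_rep = 25·(5,0)/25² = (0.2000,0.0000)
F = F_att + ΣF_rep = (-10.0719,7.7249)
Δp = p'−p = (-2.0144,1.5450); α = Δx/Fx = (-291077/144500) / (-291077/28900) = 1/5
check: Δy/Fy = (223249/144500) / (223249/28900) = 1/5 ✓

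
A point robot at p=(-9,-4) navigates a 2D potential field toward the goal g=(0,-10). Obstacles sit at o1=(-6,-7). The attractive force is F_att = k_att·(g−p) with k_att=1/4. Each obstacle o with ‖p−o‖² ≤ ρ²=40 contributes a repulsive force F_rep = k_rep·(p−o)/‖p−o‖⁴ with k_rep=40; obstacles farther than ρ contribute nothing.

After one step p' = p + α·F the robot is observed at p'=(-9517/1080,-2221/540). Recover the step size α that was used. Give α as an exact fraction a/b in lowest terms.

α = 1/10

F_att = 1/4·(g−p) = 1/4·(9,-6) = (2.2500,-1.5000)
o1: d²=18 ≤ ρ²=40; F_rep = 40·(-3,3)/18² = (-0.3704,0.3704)
F = F_att + ΣF_rep = (1.8796,-1.1296)
Δp = p'−p = (0.1880,-0.1130); α = Δx/Fx = (203/1080) / (203/108) = 1/10
check: Δy/Fy = (-61/540) / (-61/54) = 1/10 ✓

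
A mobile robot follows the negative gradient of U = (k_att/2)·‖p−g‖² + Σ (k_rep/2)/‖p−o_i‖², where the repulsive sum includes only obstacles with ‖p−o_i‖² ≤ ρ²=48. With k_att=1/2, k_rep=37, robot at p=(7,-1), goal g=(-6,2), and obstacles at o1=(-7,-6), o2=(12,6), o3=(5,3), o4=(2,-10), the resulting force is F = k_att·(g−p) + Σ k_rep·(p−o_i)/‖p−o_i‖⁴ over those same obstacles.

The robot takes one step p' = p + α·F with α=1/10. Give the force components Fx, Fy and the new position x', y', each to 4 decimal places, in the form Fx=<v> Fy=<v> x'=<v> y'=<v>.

F_att = 1/2·(g−p) = 1/2·(-13,3) = (-6.5000,1.5000)
o1: d²=221 > ρ²=48 → inactive
o2: d²=74 > ρ²=48 → inactive
o3: d²=20 ≤ ρ²=48; F_rep = 37·(2,-4)/20² = (0.1850,-0.3700)
o4: d²=106 > ρ²=48 → inactive
F = F_att + ΣF_rep = (-6.3150,1.1300)
p' = p + 1/10·F = (6.3685,-0.8870)

Fx=-6.3150 Fy=1.1300 x'=6.3685 y'=-0.8870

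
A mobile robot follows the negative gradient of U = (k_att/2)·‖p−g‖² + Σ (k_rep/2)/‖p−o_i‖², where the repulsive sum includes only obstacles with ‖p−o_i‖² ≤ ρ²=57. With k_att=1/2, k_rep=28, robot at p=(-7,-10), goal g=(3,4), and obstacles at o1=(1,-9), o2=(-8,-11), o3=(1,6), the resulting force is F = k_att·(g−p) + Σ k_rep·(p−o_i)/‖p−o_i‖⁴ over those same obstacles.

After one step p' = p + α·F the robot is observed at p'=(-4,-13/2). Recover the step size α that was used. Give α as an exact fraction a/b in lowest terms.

α = 1/4

F_att = 1/2·(g−p) = 1/2·(10,14) = (5.0000,7.0000)
o1: d²=65 > ρ²=57 → inactive
o2: d²=2 ≤ ρ²=57; F_rep = 28·(1,1)/2² = (7.0000,7.0000)
o3: d²=320 > ρ²=57 → inactive
F = F_att + ΣF_rep = (12.0000,14.0000)
Δp = p'−p = (3.0000,3.5000); α = Δx/Fx = (3) / (12) = 1/4
check: Δy/Fy = (7/2) / (14) = 1/4 ✓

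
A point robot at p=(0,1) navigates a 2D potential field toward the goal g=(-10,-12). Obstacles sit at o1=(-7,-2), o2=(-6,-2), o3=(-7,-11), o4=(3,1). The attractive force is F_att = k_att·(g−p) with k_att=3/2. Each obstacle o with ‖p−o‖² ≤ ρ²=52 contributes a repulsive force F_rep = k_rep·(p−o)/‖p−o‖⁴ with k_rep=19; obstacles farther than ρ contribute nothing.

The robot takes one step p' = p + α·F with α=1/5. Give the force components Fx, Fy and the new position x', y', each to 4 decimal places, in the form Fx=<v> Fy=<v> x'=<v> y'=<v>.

F_att = 3/2·(g−p) = 3/2·(-10,-13) = (-15.0000,-19.5000)
o1: d²=58 > ρ²=52 → inactive
o2: d²=45 ≤ ρ²=52; F_rep = 19·(6,3)/45² = (0.0563,0.0281)
o3: d²=193 > ρ²=52 → inactive
o4: d²=9 ≤ ρ²=52; F_rep = 19·(-3,0)/9² = (-0.7037,0.0000)
F = F_att + ΣF_rep = (-15.6474,-19.4719)
p' = p + 1/5·F = (-3.1295,-2.8944)

Fx=-15.6474 Fy=-19.4719 x'=-3.1295 y'=-2.8944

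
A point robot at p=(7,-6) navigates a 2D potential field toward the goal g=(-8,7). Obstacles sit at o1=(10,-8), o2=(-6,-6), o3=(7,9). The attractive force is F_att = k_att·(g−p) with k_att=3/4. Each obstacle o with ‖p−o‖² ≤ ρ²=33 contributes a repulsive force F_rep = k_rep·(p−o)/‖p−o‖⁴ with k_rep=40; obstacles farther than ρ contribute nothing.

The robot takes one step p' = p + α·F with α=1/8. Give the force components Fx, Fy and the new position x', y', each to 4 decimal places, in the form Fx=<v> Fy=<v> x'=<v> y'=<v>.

F_att = 3/4·(g−p) = 3/4·(-15,13) = (-11.2500,9.7500)
o1: d²=13 ≤ ρ²=33; F_rep = 40·(-3,2)/13² = (-0.7101,0.4734)
o2: d²=169 > ρ²=33 → inactive
o3: d²=225 > ρ²=33 → inactive
F = F_att + ΣF_rep = (-11.9601,10.2234)
p' = p + 1/8·F = (5.5050,-4.7221)

Fx=-11.9601 Fy=10.2234 x'=5.5050 y'=-4.7221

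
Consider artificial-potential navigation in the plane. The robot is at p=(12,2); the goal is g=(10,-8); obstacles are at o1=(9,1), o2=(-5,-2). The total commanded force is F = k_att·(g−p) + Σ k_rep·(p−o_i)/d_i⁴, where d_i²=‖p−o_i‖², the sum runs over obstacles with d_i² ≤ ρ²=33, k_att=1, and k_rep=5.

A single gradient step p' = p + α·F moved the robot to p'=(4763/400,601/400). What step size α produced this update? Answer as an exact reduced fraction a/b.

F_att = 1·(g−p) = 1·(-2,-10) = (-2.0000,-10.0000)
o1: d²=10 ≤ ρ²=33; F_rep = 5·(3,1)/10² = (0.1500,0.0500)
o2: d²=305 > ρ²=33 → inactive
F = F_att + ΣF_rep = (-1.8500,-9.9500)
Δp = p'−p = (-0.0925,-0.4975); α = Δx/Fx = (-37/400) / (-37/20) = 1/20
check: Δy/Fy = (-199/400) / (-199/20) = 1/20 ✓

α = 1/20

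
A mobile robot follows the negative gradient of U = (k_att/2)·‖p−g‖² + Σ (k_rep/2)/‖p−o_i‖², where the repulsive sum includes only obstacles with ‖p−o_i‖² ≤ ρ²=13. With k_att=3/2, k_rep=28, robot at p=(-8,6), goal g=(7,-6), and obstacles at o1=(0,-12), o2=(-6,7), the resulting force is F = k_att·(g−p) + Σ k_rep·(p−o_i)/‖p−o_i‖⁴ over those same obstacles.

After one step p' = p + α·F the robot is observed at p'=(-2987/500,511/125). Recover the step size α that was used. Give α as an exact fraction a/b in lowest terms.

α = 1/10

F_att = 3/2·(g−p) = 3/2·(15,-12) = (22.5000,-18.0000)
o1: d²=388 > ρ²=13 → inactive
o2: d²=5 ≤ ρ²=13; F_rep = 28·(-2,-1)/5² = (-2.2400,-1.1200)
F = F_att + ΣF_rep = (20.2600,-19.1200)
Δp = p'−p = (2.0260,-1.9120); α = Δx/Fx = (1013/500) / (1013/50) = 1/10
check: Δy/Fy = (-239/125) / (-478/25) = 1/10 ✓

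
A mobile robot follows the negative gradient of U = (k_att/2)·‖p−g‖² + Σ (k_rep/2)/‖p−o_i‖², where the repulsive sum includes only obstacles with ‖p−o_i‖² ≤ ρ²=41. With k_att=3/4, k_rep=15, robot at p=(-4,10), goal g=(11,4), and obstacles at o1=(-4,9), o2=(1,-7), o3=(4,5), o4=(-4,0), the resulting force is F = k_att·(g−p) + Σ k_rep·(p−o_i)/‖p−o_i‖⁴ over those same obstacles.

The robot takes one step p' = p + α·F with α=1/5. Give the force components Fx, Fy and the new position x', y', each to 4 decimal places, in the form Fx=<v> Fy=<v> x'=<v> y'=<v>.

Fx=11.2500 Fy=10.5000 x'=-1.7500 y'=12.1000

F_att = 3/4·(g−p) = 3/4·(15,-6) = (11.2500,-4.5000)
o1: d²=1 ≤ ρ²=41; F_rep = 15·(0,1)/1² = (0.0000,15.0000)
o2: d²=314 > ρ²=41 → inactive
o3: d²=89 > ρ²=41 → inactive
o4: d²=100 > ρ²=41 → inactive
F = F_att + ΣF_rep = (11.2500,10.5000)
p' = p + 1/5·F = (-1.7500,12.1000)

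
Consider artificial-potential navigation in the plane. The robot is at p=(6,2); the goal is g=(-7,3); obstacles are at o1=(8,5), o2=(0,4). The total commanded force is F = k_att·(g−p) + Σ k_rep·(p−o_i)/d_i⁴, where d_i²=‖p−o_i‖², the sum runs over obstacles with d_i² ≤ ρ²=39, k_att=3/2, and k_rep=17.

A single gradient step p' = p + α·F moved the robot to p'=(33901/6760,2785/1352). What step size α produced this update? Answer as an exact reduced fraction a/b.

F_att = 3/2·(g−p) = 3/2·(-13,1) = (-19.5000,1.5000)
o1: d²=13 ≤ ρ²=39; F_rep = 17·(-2,-3)/13² = (-0.2012,-0.3018)
o2: d²=40 > ρ²=39 → inactive
F = F_att + ΣF_rep = (-19.7012,1.1982)
Δp = p'−p = (-0.9851,0.0599); α = Δx/Fx = (-6659/6760) / (-6659/338) = 1/20
check: Δy/Fy = (81/1352) / (405/338) = 1/20 ✓

α = 1/20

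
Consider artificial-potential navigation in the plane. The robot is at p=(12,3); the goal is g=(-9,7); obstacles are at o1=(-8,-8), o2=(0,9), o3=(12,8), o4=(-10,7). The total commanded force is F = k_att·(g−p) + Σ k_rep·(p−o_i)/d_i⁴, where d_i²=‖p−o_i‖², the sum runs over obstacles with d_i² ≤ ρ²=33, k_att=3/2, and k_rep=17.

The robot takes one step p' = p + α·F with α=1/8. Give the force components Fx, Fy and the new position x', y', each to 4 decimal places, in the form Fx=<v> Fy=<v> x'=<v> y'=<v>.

F_att = 3/2·(g−p) = 3/2·(-21,4) = (-31.5000,6.0000)
o1: d²=521 > ρ²=33 → inactive
o2: d²=180 > ρ²=33 → inactive
o3: d²=25 ≤ ρ²=33; F_rep = 17·(0,-5)/25² = (0.0000,-0.1360)
o4: d²=500 > ρ²=33 → inactive
F = F_att + ΣF_rep = (-31.5000,5.8640)
p' = p + 1/8·F = (8.0625,3.7330)

Fx=-31.5000 Fy=5.8640 x'=8.0625 y'=3.7330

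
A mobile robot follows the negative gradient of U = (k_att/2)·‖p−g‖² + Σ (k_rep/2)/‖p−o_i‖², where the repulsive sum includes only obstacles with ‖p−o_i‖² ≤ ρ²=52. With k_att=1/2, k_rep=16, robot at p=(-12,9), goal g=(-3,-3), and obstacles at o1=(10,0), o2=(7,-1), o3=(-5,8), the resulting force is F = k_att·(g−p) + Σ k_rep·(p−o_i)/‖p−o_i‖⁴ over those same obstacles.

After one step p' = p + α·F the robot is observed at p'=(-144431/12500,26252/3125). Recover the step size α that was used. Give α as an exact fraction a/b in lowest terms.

α = 1/10

F_att = 1/2·(g−p) = 1/2·(9,-12) = (4.5000,-6.0000)
o1: d²=565 > ρ²=52 → inactive
o2: d²=461 > ρ²=52 → inactive
o3: d²=50 ≤ ρ²=52; F_rep = 16·(-7,1)/50² = (-0.0448,0.0064)
F = F_att + ΣF_rep = (4.4552,-5.9936)
Δp = p'−p = (0.4455,-0.5994); α = Δx/Fx = (5569/12500) / (5569/1250) = 1/10
check: Δy/Fy = (-1873/3125) / (-3746/625) = 1/10 ✓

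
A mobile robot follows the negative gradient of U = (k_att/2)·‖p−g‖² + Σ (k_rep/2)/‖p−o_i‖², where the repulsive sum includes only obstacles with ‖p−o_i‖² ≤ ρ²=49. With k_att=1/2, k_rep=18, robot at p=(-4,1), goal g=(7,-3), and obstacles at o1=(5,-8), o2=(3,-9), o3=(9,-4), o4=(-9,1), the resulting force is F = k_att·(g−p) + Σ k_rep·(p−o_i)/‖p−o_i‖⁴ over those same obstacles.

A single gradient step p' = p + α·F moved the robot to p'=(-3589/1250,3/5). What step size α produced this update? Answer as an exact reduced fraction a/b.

α = 1/5

F_att = 1/2·(g−p) = 1/2·(11,-4) = (5.5000,-2.0000)
o1: d²=162 > ρ²=49 → inactive
o2: d²=149 > ρ²=49 → inactive
o3: d²=194 > ρ²=49 → inactive
o4: d²=25 ≤ ρ²=49; F_rep = 18·(5,0)/25² = (0.1440,0.0000)
F = F_att + ΣF_rep = (5.6440,-2.0000)
Δp = p'−p = (1.1288,-0.4000); α = Δx/Fx = (1411/1250) / (1411/250) = 1/5
check: Δy/Fy = (-2/5) / (-2) = 1/5 ✓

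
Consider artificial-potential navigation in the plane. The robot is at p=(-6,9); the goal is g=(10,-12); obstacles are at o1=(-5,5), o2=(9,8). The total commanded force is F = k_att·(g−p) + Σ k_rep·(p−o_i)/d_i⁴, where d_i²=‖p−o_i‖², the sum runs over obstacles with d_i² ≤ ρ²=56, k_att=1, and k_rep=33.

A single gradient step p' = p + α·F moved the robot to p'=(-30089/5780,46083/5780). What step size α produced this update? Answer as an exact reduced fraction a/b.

F_att = 1·(g−p) = 1·(16,-21) = (16.0000,-21.0000)
o1: d²=17 ≤ ρ²=56; F_rep = 33·(-1,4)/17² = (-0.1142,0.4567)
o2: d²=226 > ρ²=56 → inactive
F = F_att + ΣF_rep = (15.8858,-20.5433)
Δp = p'−p = (0.7943,-1.0272); α = Δx/Fx = (4591/5780) / (4591/289) = 1/20
check: Δy/Fy = (-5937/5780) / (-5937/289) = 1/20 ✓

α = 1/20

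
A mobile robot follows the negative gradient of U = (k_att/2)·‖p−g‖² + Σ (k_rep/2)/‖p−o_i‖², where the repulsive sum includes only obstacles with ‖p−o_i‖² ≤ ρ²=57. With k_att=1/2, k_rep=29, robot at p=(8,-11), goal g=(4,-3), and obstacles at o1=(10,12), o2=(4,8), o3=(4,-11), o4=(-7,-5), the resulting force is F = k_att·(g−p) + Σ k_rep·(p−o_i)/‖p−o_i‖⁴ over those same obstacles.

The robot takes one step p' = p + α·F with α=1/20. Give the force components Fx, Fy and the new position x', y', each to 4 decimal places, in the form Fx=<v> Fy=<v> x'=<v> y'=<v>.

F_att = 1/2·(g−p) = 1/2·(-4,8) = (-2.0000,4.0000)
o1: d²=533 > ρ²=57 → inactive
o2: d²=377 > ρ²=57 → inactive
o3: d²=16 ≤ ρ²=57; F_rep = 29·(4,0)/16² = (0.4531,0.0000)
o4: d²=261 > ρ²=57 → inactive
F = F_att + ΣF_rep = (-1.5469,4.0000)
p' = p + 1/20·F = (7.9227,-10.8000)

Fx=-1.5469 Fy=4.0000 x'=7.9227 y'=-10.8000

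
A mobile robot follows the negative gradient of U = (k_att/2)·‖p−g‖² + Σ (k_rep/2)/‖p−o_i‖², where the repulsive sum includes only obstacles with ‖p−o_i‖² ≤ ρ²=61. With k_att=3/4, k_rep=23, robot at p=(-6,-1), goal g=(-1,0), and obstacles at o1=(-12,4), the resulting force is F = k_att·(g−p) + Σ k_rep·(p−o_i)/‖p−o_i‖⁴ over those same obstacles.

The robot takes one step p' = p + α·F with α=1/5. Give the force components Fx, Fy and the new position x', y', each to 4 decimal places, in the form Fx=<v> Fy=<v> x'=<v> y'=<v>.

F_att = 3/4·(g−p) = 3/4·(5,1) = (3.7500,0.7500)
o1: d²=61 ≤ ρ²=61; F_rep = 23·(6,-5)/61² = (0.0371,-0.0309)
F = F_att + ΣF_rep = (3.7871,0.7191)
p' = p + 1/5·F = (-5.2426,-0.8562)

Fx=3.7871 Fy=0.7191 x'=-5.2426 y'=-0.8562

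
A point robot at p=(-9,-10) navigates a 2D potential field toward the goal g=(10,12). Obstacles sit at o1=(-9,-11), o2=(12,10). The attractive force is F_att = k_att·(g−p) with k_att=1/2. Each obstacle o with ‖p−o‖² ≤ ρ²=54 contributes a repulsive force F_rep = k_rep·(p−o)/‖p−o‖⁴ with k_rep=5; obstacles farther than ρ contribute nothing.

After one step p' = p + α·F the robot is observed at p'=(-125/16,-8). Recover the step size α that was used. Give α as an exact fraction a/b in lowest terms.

α = 1/8

F_att = 1/2·(g−p) = 1/2·(19,22) = (9.5000,11.0000)
o1: d²=1 ≤ ρ²=54; F_rep = 5·(0,1)/1² = (0.0000,5.0000)
o2: d²=841 > ρ²=54 → inactive
F = F_att + ΣF_rep = (9.5000,16.0000)
Δp = p'−p = (1.1875,2.0000); α = Δx/Fx = (19/16) / (19/2) = 1/8
check: Δy/Fy = (2) / (16) = 1/8 ✓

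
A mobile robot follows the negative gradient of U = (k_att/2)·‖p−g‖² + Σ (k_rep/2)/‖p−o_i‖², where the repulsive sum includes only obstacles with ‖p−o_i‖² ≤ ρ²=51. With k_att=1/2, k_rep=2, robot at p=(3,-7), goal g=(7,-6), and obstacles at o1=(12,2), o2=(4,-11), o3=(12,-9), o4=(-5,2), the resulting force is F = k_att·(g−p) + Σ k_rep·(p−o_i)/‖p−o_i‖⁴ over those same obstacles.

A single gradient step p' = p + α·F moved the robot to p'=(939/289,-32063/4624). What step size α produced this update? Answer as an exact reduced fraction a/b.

F_att = 1/2·(g−p) = 1/2·(4,1) = (2.0000,0.5000)
o1: d²=162 > ρ²=51 → inactive
o2: d²=17 ≤ ρ²=51; F_rep = 2·(-1,4)/17² = (-0.0069,0.0277)
o3: d²=85 > ρ²=51 → inactive
o4: d²=145 > ρ²=51 → inactive
F = F_att + ΣF_rep = (1.9931,0.5277)
Δp = p'−p = (0.2491,0.0660); α = Δx/Fx = (72/289) / (576/289) = 1/8
check: Δy/Fy = (305/4624) / (305/578) = 1/8 ✓

α = 1/8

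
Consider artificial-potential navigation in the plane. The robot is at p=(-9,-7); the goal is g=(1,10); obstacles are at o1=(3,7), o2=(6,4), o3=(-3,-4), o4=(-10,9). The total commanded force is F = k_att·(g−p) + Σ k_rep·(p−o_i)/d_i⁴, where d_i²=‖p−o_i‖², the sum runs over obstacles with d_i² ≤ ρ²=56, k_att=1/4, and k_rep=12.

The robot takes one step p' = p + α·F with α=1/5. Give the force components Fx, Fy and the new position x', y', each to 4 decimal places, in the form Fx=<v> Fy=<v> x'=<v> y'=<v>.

F_att = 1/4·(g−p) = 1/4·(10,17) = (2.5000,4.2500)
o1: d²=340 > ρ²=56 → inactive
o2: d²=346 > ρ²=56 → inactive
o3: d²=45 ≤ ρ²=56; F_rep = 12·(-6,-3)/45² = (-0.0356,-0.0178)
o4: d²=257 > ρ²=56 → inactive
F = F_att + ΣF_rep = (2.4644,4.2322)
p' = p + 1/5·F = (-8.5071,-6.1536)

Fx=2.4644 Fy=4.2322 x'=-8.5071 y'=-6.1536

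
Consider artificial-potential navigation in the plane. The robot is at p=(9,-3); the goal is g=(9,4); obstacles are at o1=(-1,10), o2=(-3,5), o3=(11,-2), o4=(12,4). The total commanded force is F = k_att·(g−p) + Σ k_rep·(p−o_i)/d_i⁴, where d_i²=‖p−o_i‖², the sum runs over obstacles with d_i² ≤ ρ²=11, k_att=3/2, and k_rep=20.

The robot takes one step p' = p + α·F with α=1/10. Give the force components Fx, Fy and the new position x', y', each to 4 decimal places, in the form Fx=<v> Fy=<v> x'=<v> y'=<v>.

F_att = 3/2·(g−p) = 3/2·(0,7) = (0.0000,10.5000)
o1: d²=269 > ρ²=11 → inactive
o2: d²=208 > ρ²=11 → inactive
o3: d²=5 ≤ ρ²=11; F_rep = 20·(-2,-1)/5² = (-1.6000,-0.8000)
o4: d²=58 > ρ²=11 → inactive
F = F_att + ΣF_rep = (-1.6000,9.7000)
p' = p + 1/10·F = (8.8400,-2.0300)

Fx=-1.6000 Fy=9.7000 x'=8.8400 y'=-2.0300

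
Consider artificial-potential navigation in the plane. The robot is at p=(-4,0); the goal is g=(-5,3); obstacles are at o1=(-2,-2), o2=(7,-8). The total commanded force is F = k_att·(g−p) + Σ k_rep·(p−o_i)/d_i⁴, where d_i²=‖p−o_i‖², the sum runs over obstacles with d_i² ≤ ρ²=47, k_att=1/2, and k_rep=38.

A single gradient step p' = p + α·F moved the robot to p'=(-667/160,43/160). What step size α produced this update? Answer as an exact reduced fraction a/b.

α = 1/10

F_att = 1/2·(g−p) = 1/2·(-1,3) = (-0.5000,1.5000)
o1: d²=8 ≤ ρ²=47; F_rep = 38·(-2,2)/8² = (-1.1875,1.1875)
o2: d²=185 > ρ²=47 → inactive
F = F_att + ΣF_rep = (-1.6875,2.6875)
Δp = p'−p = (-0.1688,0.2687); α = Δx/Fx = (-27/160) / (-27/16) = 1/10
check: Δy/Fy = (43/160) / (43/16) = 1/10 ✓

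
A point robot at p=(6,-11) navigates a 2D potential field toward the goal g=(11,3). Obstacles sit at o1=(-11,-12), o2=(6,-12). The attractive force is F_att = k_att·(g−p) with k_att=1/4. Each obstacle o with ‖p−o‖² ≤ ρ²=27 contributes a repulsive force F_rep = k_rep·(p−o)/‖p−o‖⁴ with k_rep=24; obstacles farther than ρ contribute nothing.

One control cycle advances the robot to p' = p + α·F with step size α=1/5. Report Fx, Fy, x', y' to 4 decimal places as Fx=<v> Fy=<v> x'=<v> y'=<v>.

Fx=1.2500 Fy=27.5000 x'=6.2500 y'=-5.5000

F_att = 1/4·(g−p) = 1/4·(5,14) = (1.2500,3.5000)
o1: d²=290 > ρ²=27 → inactive
o2: d²=1 ≤ ρ²=27; F_rep = 24·(0,1)/1² = (0.0000,24.0000)
F = F_att + ΣF_rep = (1.2500,27.5000)
p' = p + 1/5·F = (6.2500,-5.5000)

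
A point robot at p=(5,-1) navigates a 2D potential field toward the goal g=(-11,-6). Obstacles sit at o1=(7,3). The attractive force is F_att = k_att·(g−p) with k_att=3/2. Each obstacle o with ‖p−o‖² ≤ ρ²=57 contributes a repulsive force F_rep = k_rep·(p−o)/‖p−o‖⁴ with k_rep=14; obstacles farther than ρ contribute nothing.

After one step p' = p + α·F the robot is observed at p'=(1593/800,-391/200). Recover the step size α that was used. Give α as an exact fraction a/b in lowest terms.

α = 1/8

F_att = 3/2·(g−p) = 3/2·(-16,-5) = (-24.0000,-7.5000)
o1: d²=20 ≤ ρ²=57; F_rep = 14·(-2,-4)/20² = (-0.0700,-0.1400)
F = F_att + ΣF_rep = (-24.0700,-7.6400)
Δp = p'−p = (-3.0088,-0.9550); α = Δx/Fx = (-2407/800) / (-2407/100) = 1/8
check: Δy/Fy = (-191/200) / (-191/25) = 1/8 ✓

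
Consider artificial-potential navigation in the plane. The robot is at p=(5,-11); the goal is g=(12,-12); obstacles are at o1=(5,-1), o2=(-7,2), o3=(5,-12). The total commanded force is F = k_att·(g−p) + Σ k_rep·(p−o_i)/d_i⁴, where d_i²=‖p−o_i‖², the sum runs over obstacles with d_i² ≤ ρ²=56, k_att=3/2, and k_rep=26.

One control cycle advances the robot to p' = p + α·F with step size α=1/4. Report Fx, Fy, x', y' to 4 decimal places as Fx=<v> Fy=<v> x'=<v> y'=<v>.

F_att = 3/2·(g−p) = 3/2·(7,-1) = (10.5000,-1.5000)
o1: d²=100 > ρ²=56 → inactive
o2: d²=313 > ρ²=56 → inactive
o3: d²=1 ≤ ρ²=56; F_rep = 26·(0,1)/1² = (0.0000,26.0000)
F = F_att + ΣF_rep = (10.5000,24.5000)
p' = p + 1/4·F = (7.6250,-4.8750)

Fx=10.5000 Fy=24.5000 x'=7.6250 y'=-4.8750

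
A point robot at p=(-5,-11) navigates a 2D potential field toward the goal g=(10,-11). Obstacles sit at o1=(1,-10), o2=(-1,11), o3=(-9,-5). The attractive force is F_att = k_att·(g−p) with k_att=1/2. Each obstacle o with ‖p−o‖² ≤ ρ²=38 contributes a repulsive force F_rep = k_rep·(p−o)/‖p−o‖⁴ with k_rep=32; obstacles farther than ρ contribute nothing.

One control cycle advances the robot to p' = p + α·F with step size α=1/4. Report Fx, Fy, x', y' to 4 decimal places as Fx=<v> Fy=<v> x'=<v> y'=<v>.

F_att = 1/2·(g−p) = 1/2·(15,0) = (7.5000,0.0000)
o1: d²=37 ≤ ρ²=38; F_rep = 32·(-6,-1)/37² = (-0.1402,-0.0234)
o2: d²=500 > ρ²=38 → inactive
o3: d²=52 > ρ²=38 → inactive
F = F_att + ΣF_rep = (7.3598,-0.0234)
p' = p + 1/4·F = (-3.1601,-11.0058)

Fx=7.3598 Fy=-0.0234 x'=-3.1601 y'=-11.0058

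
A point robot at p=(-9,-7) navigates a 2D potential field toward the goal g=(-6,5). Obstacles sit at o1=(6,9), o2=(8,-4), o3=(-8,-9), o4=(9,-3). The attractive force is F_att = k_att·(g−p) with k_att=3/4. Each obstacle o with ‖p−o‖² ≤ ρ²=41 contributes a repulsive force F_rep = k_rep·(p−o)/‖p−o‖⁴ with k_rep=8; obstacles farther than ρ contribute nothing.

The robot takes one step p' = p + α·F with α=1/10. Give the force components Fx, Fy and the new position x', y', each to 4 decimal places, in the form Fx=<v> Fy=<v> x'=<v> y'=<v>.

F_att = 3/4·(g−p) = 3/4·(3,12) = (2.2500,9.0000)
o1: d²=481 > ρ²=41 → inactive
o2: d²=298 > ρ²=41 → inactive
o3: d²=5 ≤ ρ²=41; F_rep = 8·(-1,2)/5² = (-0.3200,0.6400)
o4: d²=340 > ρ²=41 → inactive
F = F_att + ΣF_rep = (1.9300,9.6400)
p' = p + 1/10·F = (-8.8070,-6.0360)

Fx=1.9300 Fy=9.6400 x'=-8.8070 y'=-6.0360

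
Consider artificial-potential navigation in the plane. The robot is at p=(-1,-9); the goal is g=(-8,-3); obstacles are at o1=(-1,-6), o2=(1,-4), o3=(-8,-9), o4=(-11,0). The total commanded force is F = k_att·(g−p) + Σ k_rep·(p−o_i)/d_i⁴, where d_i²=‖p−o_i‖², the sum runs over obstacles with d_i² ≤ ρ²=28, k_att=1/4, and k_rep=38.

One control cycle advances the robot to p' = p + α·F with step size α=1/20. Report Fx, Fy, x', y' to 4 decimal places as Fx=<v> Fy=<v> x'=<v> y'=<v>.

Fx=-1.7500 Fy=0.0926 x'=-1.0875 y'=-8.9954

F_att = 1/4·(g−p) = 1/4·(-7,6) = (-1.7500,1.5000)
o1: d²=9 ≤ ρ²=28; F_rep = 38·(0,-3)/9² = (0.0000,-1.4074)
o2: d²=29 > ρ²=28 → inactive
o3: d²=49 > ρ²=28 → inactive
o4: d²=181 > ρ²=28 → inactive
F = F_att + ΣF_rep = (-1.7500,0.0926)
p' = p + 1/20·F = (-1.0875,-8.9954)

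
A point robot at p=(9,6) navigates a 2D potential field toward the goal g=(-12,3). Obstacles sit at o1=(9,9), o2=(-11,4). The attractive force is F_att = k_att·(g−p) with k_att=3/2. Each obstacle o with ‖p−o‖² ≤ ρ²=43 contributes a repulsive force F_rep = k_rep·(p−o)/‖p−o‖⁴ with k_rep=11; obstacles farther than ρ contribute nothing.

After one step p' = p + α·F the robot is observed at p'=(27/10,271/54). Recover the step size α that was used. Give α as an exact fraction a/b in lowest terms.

α = 1/5

F_att = 3/2·(g−p) = 3/2·(-21,-3) = (-31.5000,-4.5000)
o1: d²=9 ≤ ρ²=43; F_rep = 11·(0,-3)/9² = (0.0000,-0.4074)
o2: d²=404 > ρ²=43 → inactive
F = F_att + ΣF_rep = (-31.5000,-4.9074)
Δp = p'−p = (-6.3000,-0.9815); α = Δx/Fx = (-63/10) / (-63/2) = 1/5
check: Δy/Fy = (-53/54) / (-265/54) = 1/5 ✓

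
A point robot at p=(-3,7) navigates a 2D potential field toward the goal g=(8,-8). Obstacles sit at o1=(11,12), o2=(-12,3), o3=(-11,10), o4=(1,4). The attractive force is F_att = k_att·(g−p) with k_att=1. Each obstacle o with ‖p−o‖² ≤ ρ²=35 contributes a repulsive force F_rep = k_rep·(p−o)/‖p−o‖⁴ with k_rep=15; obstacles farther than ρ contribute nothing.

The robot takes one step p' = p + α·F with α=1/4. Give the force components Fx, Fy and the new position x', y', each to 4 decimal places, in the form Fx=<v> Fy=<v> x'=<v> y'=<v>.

Fx=10.9040 Fy=-14.9280 x'=-0.2740 y'=3.2680

F_att = 1·(g−p) = 1·(11,-15) = (11.0000,-15.0000)
o1: d²=221 > ρ²=35 → inactive
o2: d²=97 > ρ²=35 → inactive
o3: d²=73 > ρ²=35 → inactive
o4: d²=25 ≤ ρ²=35; F_rep = 15·(-4,3)/25² = (-0.0960,0.0720)
F = F_att + ΣF_rep = (10.9040,-14.9280)
p' = p + 1/4·F = (-0.2740,3.2680)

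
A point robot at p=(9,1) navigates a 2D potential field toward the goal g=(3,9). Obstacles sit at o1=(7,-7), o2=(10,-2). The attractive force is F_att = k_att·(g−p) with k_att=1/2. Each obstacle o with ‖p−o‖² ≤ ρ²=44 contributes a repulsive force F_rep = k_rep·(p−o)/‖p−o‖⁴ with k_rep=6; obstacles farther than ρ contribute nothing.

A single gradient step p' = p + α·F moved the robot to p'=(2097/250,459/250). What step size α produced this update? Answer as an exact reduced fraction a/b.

α = 1/5

F_att = 1/2·(g−p) = 1/2·(-6,8) = (-3.0000,4.0000)
o1: d²=68 > ρ²=44 → inactive
o2: d²=10 ≤ ρ²=44; F_rep = 6·(-1,3)/10² = (-0.0600,0.1800)
F = F_att + ΣF_rep = (-3.0600,4.1800)
Δp = p'−p = (-0.6120,0.8360); α = Δx/Fx = (-153/250) / (-153/50) = 1/5
check: Δy/Fy = (209/250) / (209/50) = 1/5 ✓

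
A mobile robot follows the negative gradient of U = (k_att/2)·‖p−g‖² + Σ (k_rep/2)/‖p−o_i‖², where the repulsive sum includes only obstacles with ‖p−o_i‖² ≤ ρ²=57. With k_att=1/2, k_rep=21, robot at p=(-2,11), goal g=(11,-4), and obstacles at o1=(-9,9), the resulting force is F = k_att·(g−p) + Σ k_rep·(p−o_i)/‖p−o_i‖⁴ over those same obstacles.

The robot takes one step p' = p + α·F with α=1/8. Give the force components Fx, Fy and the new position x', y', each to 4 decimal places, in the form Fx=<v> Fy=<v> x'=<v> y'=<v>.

F_att = 1/2·(g−p) = 1/2·(13,-15) = (6.5000,-7.5000)
o1: d²=53 ≤ ρ²=57; F_rep = 21·(7,2)/53² = (0.0523,0.0150)
F = F_att + ΣF_rep = (6.5523,-7.4850)
p' = p + 1/8·F = (-1.1810,10.0644)

Fx=6.5523 Fy=-7.4850 x'=-1.1810 y'=10.0644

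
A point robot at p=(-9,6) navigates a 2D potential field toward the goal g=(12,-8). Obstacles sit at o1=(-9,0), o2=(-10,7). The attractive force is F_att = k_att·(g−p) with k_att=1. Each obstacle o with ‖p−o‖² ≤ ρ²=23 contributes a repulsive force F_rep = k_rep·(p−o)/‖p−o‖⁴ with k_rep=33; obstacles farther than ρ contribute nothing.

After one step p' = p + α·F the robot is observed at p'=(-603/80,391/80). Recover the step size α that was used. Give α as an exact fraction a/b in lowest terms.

F_att = 1·(g−p) = 1·(21,-14) = (21.0000,-14.0000)
o1: d²=36 > ρ²=23 → inactive
o2: d²=2 ≤ ρ²=23; F_rep = 33·(1,-1)/2² = (8.2500,-8.2500)
F = F_att + ΣF_rep = (29.2500,-22.2500)
Δp = p'−p = (1.4625,-1.1125); α = Δx/Fx = (117/80) / (117/4) = 1/20
check: Δy/Fy = (-89/80) / (-89/4) = 1/20 ✓

α = 1/20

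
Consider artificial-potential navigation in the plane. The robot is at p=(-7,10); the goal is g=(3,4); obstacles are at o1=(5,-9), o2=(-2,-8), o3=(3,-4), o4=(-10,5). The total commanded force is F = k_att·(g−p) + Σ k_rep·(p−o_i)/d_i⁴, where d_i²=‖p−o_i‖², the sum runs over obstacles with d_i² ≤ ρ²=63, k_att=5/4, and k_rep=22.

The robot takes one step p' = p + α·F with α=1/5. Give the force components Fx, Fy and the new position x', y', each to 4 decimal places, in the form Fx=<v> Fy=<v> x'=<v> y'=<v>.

F_att = 5/4·(g−p) = 5/4·(10,-6) = (12.5000,-7.5000)
o1: d²=505 > ρ²=63 → inactive
o2: d²=349 > ρ²=63 → inactive
o3: d²=296 > ρ²=63 → inactive
o4: d²=34 ≤ ρ²=63; F_rep = 22·(3,5)/34² = (0.0571,0.0952)
F = F_att + ΣF_rep = (12.5571,-7.4048)
p' = p + 1/5·F = (-4.4886,8.5190)

Fx=12.5571 Fy=-7.4048 x'=-4.4886 y'=8.5190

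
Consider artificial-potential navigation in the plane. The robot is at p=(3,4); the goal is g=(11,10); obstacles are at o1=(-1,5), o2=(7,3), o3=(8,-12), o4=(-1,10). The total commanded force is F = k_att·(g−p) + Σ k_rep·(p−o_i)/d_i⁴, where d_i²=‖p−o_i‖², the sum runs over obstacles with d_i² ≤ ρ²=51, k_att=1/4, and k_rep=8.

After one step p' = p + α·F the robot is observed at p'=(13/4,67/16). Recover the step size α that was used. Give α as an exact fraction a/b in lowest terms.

α = 1/8

F_att = 1/4·(g−p) = 1/4·(8,6) = (2.0000,1.5000)
o1: d²=17 ≤ ρ²=51; F_rep = 8·(4,-1)/17² = (0.1107,-0.0277)
o2: d²=17 ≤ ρ²=51; F_rep = 8·(-4,1)/17² = (-0.1107,0.0277)
o3: d²=281 > ρ²=51 → inactive
o4: d²=52 > ρ²=51 → inactive
F = F_att + ΣF_rep = (2.0000,1.5000)
Δp = p'−p = (0.2500,0.1875); α = Δx/Fx = (1/4) / (2) = 1/8
check: Δy/Fy = (3/16) / (3/2) = 1/8 ✓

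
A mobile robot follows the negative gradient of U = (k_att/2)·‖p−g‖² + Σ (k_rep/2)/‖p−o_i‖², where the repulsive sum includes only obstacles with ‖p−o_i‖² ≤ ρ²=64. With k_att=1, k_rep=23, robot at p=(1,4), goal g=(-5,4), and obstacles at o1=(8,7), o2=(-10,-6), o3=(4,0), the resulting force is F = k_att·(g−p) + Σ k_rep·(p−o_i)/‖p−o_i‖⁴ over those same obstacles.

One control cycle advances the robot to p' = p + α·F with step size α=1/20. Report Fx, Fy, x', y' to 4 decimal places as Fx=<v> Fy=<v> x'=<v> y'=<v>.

Fx=-6.1583 Fy=0.1267 x'=0.6921 y'=4.0063

F_att = 1·(g−p) = 1·(-6,0) = (-6.0000,0.0000)
o1: d²=58 ≤ ρ²=64; F_rep = 23·(-7,-3)/58² = (-0.0479,-0.0205)
o2: d²=221 > ρ²=64 → inactive
o3: d²=25 ≤ ρ²=64; F_rep = 23·(-3,4)/25² = (-0.1104,0.1472)
F = F_att + ΣF_rep = (-6.1583,0.1267)
p' = p + 1/20·F = (0.6921,4.0063)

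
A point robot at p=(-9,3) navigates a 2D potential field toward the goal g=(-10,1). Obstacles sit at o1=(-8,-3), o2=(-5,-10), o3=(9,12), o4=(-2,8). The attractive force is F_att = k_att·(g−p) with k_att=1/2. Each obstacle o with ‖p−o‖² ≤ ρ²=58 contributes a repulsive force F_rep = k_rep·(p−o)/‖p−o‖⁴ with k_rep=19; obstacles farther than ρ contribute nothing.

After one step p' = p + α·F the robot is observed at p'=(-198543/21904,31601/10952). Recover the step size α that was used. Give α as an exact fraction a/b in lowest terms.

F_att = 1/2·(g−p) = 1/2·(-1,-2) = (-0.5000,-1.0000)
o1: d²=37 ≤ ρ²=58; F_rep = 19·(-1,6)/37² = (-0.0139,0.0833)
o2: d²=185 > ρ²=58 → inactive
o3: d²=405 > ρ²=58 → inactive
o4: d²=74 > ρ²=58 → inactive
F = F_att + ΣF_rep = (-0.5139,-0.9167)
Δp = p'−p = (-0.0642,-0.1146); α = Δx/Fx = (-1407/21904) / (-1407/2738) = 1/8
check: Δy/Fy = (-1255/10952) / (-1255/1369) = 1/8 ✓

α = 1/8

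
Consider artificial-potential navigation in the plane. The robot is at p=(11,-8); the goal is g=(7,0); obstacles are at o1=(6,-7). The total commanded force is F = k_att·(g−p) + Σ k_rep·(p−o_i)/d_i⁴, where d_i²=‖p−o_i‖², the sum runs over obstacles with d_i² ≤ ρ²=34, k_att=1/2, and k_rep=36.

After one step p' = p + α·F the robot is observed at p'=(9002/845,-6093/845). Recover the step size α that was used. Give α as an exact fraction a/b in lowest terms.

F_att = 1/2·(g−p) = 1/2·(-4,8) = (-2.0000,4.0000)
o1: d²=26 ≤ ρ²=34; F_rep = 36·(5,-1)/26² = (0.2663,-0.0533)
F = F_att + ΣF_rep = (-1.7337,3.9467)
Δp = p'−p = (-0.3467,0.7893); α = Δx/Fx = (-293/845) / (-293/169) = 1/5
check: Δy/Fy = (667/845) / (667/169) = 1/5 ✓

α = 1/5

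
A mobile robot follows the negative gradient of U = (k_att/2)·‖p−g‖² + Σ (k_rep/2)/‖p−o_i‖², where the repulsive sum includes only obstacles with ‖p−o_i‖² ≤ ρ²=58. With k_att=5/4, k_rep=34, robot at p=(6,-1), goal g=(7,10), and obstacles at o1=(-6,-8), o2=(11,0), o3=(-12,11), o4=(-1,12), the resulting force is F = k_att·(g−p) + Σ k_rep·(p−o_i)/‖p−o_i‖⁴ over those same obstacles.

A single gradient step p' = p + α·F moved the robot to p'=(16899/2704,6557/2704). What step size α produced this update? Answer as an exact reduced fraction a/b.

α = 1/4

F_att = 5/4·(g−p) = 5/4·(1,11) = (1.2500,13.7500)
o1: d²=193 > ρ²=58 → inactive
o2: d²=26 ≤ ρ²=58; F_rep = 34·(-5,-1)/26² = (-0.2515,-0.0503)
o3: d²=468 > ρ²=58 → inactive
o4: d²=218 > ρ²=58 → inactive
F = F_att + ΣF_rep = (0.9985,13.6997)
Δp = p'−p = (0.2496,3.4249); α = Δx/Fx = (675/2704) / (675/676) = 1/4
check: Δy/Fy = (9261/2704) / (9261/676) = 1/4 ✓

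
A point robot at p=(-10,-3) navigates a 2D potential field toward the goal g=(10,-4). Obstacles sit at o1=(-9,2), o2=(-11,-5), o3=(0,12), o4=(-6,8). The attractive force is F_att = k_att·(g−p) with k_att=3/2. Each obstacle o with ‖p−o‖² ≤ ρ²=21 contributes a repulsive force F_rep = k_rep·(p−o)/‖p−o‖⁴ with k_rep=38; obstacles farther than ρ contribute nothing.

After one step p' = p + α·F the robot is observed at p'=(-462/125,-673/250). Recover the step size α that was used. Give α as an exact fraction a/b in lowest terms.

α = 1/5

F_att = 3/2·(g−p) = 3/2·(20,-1) = (30.0000,-1.5000)
o1: d²=26 > ρ²=21 → inactive
o2: d²=5 ≤ ρ²=21; F_rep = 38·(1,2)/5² = (1.5200,3.0400)
o3: d²=325 > ρ²=21 → inactive
o4: d²=137 > ρ²=21 → inactive
F = F_att + ΣF_rep = (31.5200,1.5400)
Δp = p'−p = (6.3040,0.3080); α = Δx/Fx = (788/125) / (788/25) = 1/5
check: Δy/Fy = (77/250) / (77/50) = 1/5 ✓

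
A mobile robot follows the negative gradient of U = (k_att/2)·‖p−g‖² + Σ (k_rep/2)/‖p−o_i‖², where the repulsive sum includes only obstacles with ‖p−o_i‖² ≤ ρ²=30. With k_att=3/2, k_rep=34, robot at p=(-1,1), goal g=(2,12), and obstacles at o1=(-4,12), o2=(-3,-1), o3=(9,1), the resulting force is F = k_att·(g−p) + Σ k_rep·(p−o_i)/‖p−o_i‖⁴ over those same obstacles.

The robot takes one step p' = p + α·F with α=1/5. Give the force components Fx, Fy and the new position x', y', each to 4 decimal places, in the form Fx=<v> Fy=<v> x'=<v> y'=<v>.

F_att = 3/2·(g−p) = 3/2·(3,11) = (4.5000,16.5000)
o1: d²=130 > ρ²=30 → inactive
o2: d²=8 ≤ ρ²=30; F_rep = 34·(2,2)/8² = (1.0625,1.0625)
o3: d²=100 > ρ²=30 → inactive
F = F_att + ΣF_rep = (5.5625,17.5625)
p' = p + 1/5·F = (0.1125,4.5125)

Fx=5.5625 Fy=17.5625 x'=0.1125 y'=4.5125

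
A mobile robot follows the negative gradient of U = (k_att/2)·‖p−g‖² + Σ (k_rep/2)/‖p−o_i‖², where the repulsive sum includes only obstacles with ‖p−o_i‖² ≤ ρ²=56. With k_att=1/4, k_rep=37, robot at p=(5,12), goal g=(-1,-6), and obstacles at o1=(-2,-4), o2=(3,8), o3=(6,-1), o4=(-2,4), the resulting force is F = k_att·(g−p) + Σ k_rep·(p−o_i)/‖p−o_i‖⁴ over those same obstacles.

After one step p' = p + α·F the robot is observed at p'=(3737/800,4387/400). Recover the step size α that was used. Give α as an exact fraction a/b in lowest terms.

F_att = 1/4·(g−p) = 1/4·(-6,-18) = (-1.5000,-4.5000)
o1: d²=305 > ρ²=56 → inactive
o2: d²=20 ≤ ρ²=56; F_rep = 37·(2,4)/20² = (0.1850,0.3700)
o3: d²=170 > ρ²=56 → inactive
o4: d²=113 > ρ²=56 → inactive
F = F_att + ΣF_rep = (-1.3150,-4.1300)
Δp = p'−p = (-0.3287,-1.0325); α = Δx/Fx = (-263/800) / (-263/200) = 1/4
check: Δy/Fy = (-413/400) / (-413/100) = 1/4 ✓

α = 1/4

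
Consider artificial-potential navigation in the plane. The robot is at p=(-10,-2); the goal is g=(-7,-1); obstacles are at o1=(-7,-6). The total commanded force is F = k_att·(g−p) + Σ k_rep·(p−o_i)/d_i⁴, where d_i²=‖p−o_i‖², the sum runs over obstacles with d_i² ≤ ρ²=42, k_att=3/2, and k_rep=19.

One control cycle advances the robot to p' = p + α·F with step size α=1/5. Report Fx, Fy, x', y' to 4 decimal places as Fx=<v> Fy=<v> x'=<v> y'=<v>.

F_att = 3/2·(g−p) = 3/2·(3,1) = (4.5000,1.5000)
o1: d²=25 ≤ ρ²=42; F_rep = 19·(-3,4)/25² = (-0.0912,0.1216)
F = F_att + ΣF_rep = (4.4088,1.6216)
p' = p + 1/5·F = (-9.1182,-1.6757)

Fx=4.4088 Fy=1.6216 x'=-9.1182 y'=-1.6757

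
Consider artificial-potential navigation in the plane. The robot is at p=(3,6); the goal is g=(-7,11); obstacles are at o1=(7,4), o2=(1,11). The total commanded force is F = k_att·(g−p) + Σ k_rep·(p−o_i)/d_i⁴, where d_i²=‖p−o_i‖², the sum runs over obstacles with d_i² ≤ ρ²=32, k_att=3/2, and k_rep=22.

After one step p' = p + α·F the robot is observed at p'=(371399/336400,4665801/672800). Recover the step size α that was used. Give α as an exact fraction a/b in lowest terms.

α = 1/8

F_att = 3/2·(g−p) = 3/2·(-10,5) = (-15.0000,7.5000)
o1: d²=20 ≤ ρ²=32; F_rep = 22·(-4,2)/20² = (-0.2200,0.1100)
o2: d²=29 ≤ ρ²=32; F_rep = 22·(2,-5)/29² = (0.0523,-0.1308)
F = F_att + ΣF_rep = (-15.1677,7.4792)
Δp = p'−p = (-1.8960,0.9349); α = Δx/Fx = (-637801/336400) / (-637801/42050) = 1/8
check: Δy/Fy = (629001/672800) / (629001/84100) = 1/8 ✓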